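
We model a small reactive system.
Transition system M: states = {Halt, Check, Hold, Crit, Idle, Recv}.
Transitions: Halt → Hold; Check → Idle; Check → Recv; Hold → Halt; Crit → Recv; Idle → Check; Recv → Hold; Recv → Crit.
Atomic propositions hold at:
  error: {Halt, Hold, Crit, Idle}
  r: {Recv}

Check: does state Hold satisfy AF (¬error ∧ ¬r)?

No

Sat(¬error) = {Check, Recv}
Sat(¬r) = {Halt, Check, Hold, Crit, Idle}
Sat(¬error ∧ ¬r) = {Check}
AF (¬error ∧ ¬r): least fixpoint, start Z0 = {Check}, add states with every successor in Z. Z1 = {Check, Idle}; fixed.
Sat(AF (¬error ∧ ¬r)) = {Check, Idle}
Hold ∉ Sat(AF (¬error ∧ ¬r)) = {Check, Idle}, so the formula does not hold at Hold.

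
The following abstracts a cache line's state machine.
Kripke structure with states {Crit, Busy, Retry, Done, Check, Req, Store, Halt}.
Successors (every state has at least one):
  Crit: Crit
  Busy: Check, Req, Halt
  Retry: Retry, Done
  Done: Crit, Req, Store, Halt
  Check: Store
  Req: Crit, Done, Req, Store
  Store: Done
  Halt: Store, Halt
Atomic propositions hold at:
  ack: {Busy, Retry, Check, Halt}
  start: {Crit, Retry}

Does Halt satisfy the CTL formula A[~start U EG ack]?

Yes

Sat(~start) = {Busy, Done, Check, Req, Store, Halt}
EG ack: greatest fixpoint, start Z0 = {Busy, Retry, Check, Halt}, keep only states in Sat with some successor in Z. Z1 = {Busy, Retry, Halt}; fixed.
Sat(EG ack) = {Busy, Retry, Halt}
A[~start U EG ack]: least fixpoint, start Z0 = Sat(EG ack) = {Busy, Retry, Halt}, add states in Sat(~start) with every successor in Z. Already a fixed point.
Sat(A[~start U EG ack]) = {Busy, Retry, Halt}
Halt ∈ Sat(A[~start U EG ack]) = {Busy, Retry, Halt}, so the formula holds at Halt.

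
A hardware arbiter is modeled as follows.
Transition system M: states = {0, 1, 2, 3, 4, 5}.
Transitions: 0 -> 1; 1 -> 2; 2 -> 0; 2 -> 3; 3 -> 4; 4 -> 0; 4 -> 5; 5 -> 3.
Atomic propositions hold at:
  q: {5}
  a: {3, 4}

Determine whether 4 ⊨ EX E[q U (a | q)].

Yes

Sat(a | q) = {3, 4, 5}
E[q U (a | q)]: least fixpoint, start Z0 = Sat((a | q)) = {3, 4, 5}, add states in Sat(q) with some successor in Z. Already a fixed point.
Sat(E[q U (a | q)]) = {3, 4, 5}
Sat(EX E[q U (a | q)]) = {s : some successor in {3, 4, 5}} = {2, 3, 4, 5}
4 ∈ Sat(EX E[q U (a | q)]) = {2, 3, 4, 5}, so the formula holds at 4.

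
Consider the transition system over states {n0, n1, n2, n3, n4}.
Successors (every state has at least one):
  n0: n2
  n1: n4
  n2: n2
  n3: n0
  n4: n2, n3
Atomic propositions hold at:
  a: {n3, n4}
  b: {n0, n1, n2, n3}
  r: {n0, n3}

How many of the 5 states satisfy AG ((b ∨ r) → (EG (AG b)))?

Sat(b ∨ r) = {n0, n1, n2, n3}
AG b: greatest fixpoint, start Z0 = {n0, n1, n2, n3}, keep only states in Sat with every successor in Z. Z1 = {n0, n2, n3}; fixed.
Sat(AG b) = {n0, n2, n3}
EG (AG b): greatest fixpoint, start Z0 = {n0, n2, n3}, keep only states in Sat with some successor in Z. Already a fixed point.
Sat(EG (AG b)) = {n0, n2, n3}
Sat((b ∨ r) → (EG (AG b))) = {n0, n2, n3, n4}
AG ((b ∨ r) → (EG (AG b))): greatest fixpoint, start Z0 = {n0, n2, n3, n4}, keep only states in Sat with every successor in Z. Already a fixed point.
Sat(AG ((b ∨ r) → (EG (AG b)))) = {n0, n2, n3, n4}
|Sat(AG ((b ∨ r) → (EG (AG b))))| = |{n0, n2, n3, n4}| = 4.

4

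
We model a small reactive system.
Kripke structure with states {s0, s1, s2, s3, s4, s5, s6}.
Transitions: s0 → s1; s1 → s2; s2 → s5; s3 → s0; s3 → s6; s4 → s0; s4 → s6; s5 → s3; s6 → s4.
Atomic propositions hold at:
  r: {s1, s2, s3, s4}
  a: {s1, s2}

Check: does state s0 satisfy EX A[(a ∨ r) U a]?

Sat(a ∨ r) = {s1, s2, s3, s4}
A[(a ∨ r) U a]: least fixpoint, start Z0 = Sat(a) = {s1, s2}, add states in Sat(a ∨ r) with every successor in Z. Already a fixed point.
Sat(A[(a ∨ r) U a]) = {s1, s2}
Sat(EX A[(a ∨ r) U a]) = {s : some successor in {s1, s2}} = {s0, s1}
s0 ∈ Sat(EX A[(a ∨ r) U a]) = {s0, s1}, so the formula holds at s0.

Yes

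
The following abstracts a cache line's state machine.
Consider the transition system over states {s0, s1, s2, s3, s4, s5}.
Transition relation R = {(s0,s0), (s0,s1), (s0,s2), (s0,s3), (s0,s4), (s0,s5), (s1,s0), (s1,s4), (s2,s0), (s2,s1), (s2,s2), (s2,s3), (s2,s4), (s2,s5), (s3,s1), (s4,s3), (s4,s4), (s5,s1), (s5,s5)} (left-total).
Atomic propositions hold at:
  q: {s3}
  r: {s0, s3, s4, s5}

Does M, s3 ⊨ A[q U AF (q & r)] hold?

Yes

Sat(q & r) = {s3}
AF (q & r): least fixpoint, start Z0 = {s3}, add states with every successor in Z. Already a fixed point.
Sat(AF (q & r)) = {s3}
A[q U AF (q & r)]: least fixpoint, start Z0 = Sat(AF (q & r)) = {s3}, add states in Sat(q) with every successor in Z. Already a fixed point.
Sat(A[q U AF (q & r)]) = {s3}
s3 ∈ Sat(A[q U AF (q & r)]) = {s3}, so the formula holds at s3.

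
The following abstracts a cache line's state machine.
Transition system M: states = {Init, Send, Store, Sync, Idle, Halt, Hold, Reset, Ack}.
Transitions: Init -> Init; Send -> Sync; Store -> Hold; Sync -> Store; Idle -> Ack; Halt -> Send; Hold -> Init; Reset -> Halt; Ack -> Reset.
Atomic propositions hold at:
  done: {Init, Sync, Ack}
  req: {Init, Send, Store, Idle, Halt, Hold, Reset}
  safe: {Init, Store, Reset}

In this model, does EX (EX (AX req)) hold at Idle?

Yes

Sat(AX req) = {s : every successor in {Init, Send, Store, Idle, Halt, Hold, Reset}} = {Init, Store, Sync, Halt, Hold, Reset, Ack}
Sat(EX (AX req)) = {s : some successor in {Init, Store, Sync, Halt, Hold, Reset, Ack}} = {Init, Send, Store, Sync, Idle, Hold, Reset, Ack}
Sat(EX (EX (AX req))) = {s : some successor in {Init, Send, Store, Sync, Idle, Hold, Reset, Ack}} = {Init, Send, Store, Sync, Idle, Halt, Hold, Ack}
Idle ∈ Sat(EX (EX (AX req))) = {Init, Send, Store, Sync, Idle, Halt, Hold, Ack}, so the formula holds at Idle.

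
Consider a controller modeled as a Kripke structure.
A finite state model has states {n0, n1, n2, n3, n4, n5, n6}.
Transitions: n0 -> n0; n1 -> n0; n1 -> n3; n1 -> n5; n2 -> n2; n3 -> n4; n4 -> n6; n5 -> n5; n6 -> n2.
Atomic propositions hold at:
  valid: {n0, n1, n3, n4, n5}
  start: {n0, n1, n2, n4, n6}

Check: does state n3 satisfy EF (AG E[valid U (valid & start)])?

Sat(valid & start) = {n0, n1, n4}
E[valid U (valid & start)]: least fixpoint, start Z0 = Sat((valid & start)) = {n0, n1, n4}, add states in Sat(valid) with some successor in Z. Z1 = {n0, n1, n3, n4}; fixed.
Sat(E[valid U (valid & start)]) = {n0, n1, n3, n4}
AG E[valid U (valid & start)]: greatest fixpoint, start Z0 = {n0, n1, n3, n4}, keep only states in Sat with every successor in Z. Z1 = {n0, n3}; Z2 = {n0}; fixed.
Sat(AG E[valid U (valid & start)]) = {n0}
EF (AG E[valid U (valid & start)]): least fixpoint, start Z0 = {n0}, add states with some successor in Z. Z1 = {n0, n1}; fixed.
Sat(EF (AG E[valid U (valid & start)])) = {n0, n1}
n3 ∉ Sat(EF (AG E[valid U (valid & start)])) = {n0, n1}, so the formula does not hold at n3.

No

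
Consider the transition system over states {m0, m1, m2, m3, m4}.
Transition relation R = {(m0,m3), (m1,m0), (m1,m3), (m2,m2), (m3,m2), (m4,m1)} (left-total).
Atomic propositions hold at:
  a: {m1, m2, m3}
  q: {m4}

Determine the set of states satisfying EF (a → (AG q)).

AG q: greatest fixpoint, start Z0 = {m4}, keep only states in Sat with every successor in Z. Z1 = ∅; fixed.
Sat(AG q) = ∅
Sat(a → (AG q)) = {m0, m4}
EF (a → (AG q)): least fixpoint, start Z0 = {m0, m4}, add states with some successor in Z. Z1 = {m0, m1, m4}; fixed.
Sat(EF (a → (AG q))) = {m0, m1, m4}

{m0, m1, m4}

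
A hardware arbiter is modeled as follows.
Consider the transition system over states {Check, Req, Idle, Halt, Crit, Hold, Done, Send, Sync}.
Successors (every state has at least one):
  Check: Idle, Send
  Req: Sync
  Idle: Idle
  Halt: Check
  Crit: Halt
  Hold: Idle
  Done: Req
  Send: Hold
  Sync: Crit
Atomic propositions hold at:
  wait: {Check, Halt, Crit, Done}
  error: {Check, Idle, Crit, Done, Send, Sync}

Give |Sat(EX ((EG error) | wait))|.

6

EG error: greatest fixpoint, start Z0 = {Check, Idle, Crit, Done, Send, Sync}, keep only states in Sat with some successor in Z. Z1 = {Check, Idle, Sync}; Z2 = {Check, Idle}; fixed.
Sat(EG error) = {Check, Idle}
Sat((EG error) | wait) = {Check, Idle, Halt, Crit, Done}
Sat(EX ((EG error) | wait)) = {s : some successor in {Check, Idle, Halt, Crit, Done}} = {Check, Idle, Halt, Crit, Hold, Sync}
|Sat(EX ((EG error) | wait))| = |{Check, Idle, Halt, Crit, Hold, Sync}| = 6.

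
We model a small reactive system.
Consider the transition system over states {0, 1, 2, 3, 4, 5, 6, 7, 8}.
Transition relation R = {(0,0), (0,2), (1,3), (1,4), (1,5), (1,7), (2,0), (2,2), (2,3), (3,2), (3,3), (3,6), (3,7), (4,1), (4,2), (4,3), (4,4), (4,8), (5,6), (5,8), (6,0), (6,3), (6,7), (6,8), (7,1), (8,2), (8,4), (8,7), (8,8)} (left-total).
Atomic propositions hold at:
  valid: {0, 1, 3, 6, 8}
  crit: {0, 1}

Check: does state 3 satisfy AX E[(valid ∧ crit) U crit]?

Sat(valid ∧ crit) = {0, 1}
E[(valid ∧ crit) U crit]: least fixpoint, start Z0 = Sat(crit) = {0, 1}, add states in Sat(valid ∧ crit) with some successor in Z. Already a fixed point.
Sat(E[(valid ∧ crit) U crit]) = {0, 1}
Sat(AX E[(valid ∧ crit) U crit]) = {s : every successor in {0, 1}} = {7}
3 ∉ Sat(AX E[(valid ∧ crit) U crit]) = {7}, so the formula does not hold at 3.

No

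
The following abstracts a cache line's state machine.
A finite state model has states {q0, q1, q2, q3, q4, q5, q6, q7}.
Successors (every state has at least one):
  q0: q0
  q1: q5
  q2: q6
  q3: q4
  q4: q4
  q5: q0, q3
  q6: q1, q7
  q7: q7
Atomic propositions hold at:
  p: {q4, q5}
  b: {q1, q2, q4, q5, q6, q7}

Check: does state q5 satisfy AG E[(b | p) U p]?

No

Sat(b | p) = {q1, q2, q4, q5, q6, q7}
E[(b | p) U p]: least fixpoint, start Z0 = Sat(p) = {q4, q5}, add states in Sat(b | p) with some successor in Z. Z1 = {q1, q4, q5}; Z2 = {q1, q4, q5, q6}; Z3 = {q1, q2, q4, q5, q6}; fixed.
Sat(E[(b | p) U p]) = {q1, q2, q4, q5, q6}
AG E[(b | p) U p]: greatest fixpoint, start Z0 = {q1, q2, q4, q5, q6}, keep only states in Sat with every successor in Z. Z1 = {q1, q2, q4}; Z2 = {q4}; fixed.
Sat(AG E[(b | p) U p]) = {q4}
q5 ∉ Sat(AG E[(b | p) U p]) = {q4}, so the formula does not hold at q5.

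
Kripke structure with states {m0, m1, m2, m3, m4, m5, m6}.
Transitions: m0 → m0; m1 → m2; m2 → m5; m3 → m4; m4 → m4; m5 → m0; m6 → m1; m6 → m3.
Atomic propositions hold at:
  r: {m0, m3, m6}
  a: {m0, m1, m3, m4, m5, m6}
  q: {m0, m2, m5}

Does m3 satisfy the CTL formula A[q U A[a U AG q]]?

AG q: greatest fixpoint, start Z0 = {m0, m2, m5}, keep only states in Sat with every successor in Z. Already a fixed point.
Sat(AG q) = {m0, m2, m5}
A[a U AG q]: least fixpoint, start Z0 = Sat(AG q) = {m0, m2, m5}, add states in Sat(a) with every successor in Z. Z1 = {m0, m1, m2, m5}; fixed.
Sat(A[a U AG q]) = {m0, m1, m2, m5}
A[q U A[a U AG q]]: least fixpoint, start Z0 = Sat(A[a U AG q]) = {m0, m1, m2, m5}, add states in Sat(q) with every successor in Z. Already a fixed point.
Sat(A[q U A[a U AG q]]) = {m0, m1, m2, m5}
m3 ∉ Sat(A[q U A[a U AG q]]) = {m0, m1, m2, m5}, so the formula does not hold at m3.

No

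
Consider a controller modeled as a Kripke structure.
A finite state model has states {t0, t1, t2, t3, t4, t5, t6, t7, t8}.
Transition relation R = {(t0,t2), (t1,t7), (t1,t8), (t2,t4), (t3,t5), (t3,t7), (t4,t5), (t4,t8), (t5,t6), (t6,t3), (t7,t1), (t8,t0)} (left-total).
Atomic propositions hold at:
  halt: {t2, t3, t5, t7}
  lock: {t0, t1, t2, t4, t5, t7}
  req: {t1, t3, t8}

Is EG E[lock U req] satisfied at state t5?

E[lock U req]: least fixpoint, start Z0 = Sat(req) = {t1, t3, t8}, add states in Sat(lock) with some successor in Z. Z1 = {t1, t3, t4, t7, t8}; Z2 = {t1, t2, t3, t4, t7, t8}; Z3 = {t0, t1, t2, t3, t4, t7, t8}; fixed.
Sat(E[lock U req]) = {t0, t1, t2, t3, t4, t7, t8}
EG E[lock U req]: greatest fixpoint, start Z0 = {t0, t1, t2, t3, t4, t7, t8}, keep only states in Sat with some successor in Z. Already a fixed point.
Sat(EG E[lock U req]) = {t0, t1, t2, t3, t4, t7, t8}
t5 ∉ Sat(EG E[lock U req]) = {t0, t1, t2, t3, t4, t7, t8}, so the formula does not hold at t5.

No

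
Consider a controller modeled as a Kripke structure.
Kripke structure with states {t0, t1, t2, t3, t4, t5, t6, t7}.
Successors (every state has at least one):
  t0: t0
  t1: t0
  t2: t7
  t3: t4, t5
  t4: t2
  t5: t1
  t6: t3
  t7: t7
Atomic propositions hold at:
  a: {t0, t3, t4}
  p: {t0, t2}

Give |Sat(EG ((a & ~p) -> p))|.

5

Sat(~p) = {t1, t3, t4, t5, t6, t7}
Sat(a & ~p) = {t3, t4}
Sat((a & ~p) -> p) = {t0, t1, t2, t5, t6, t7}
EG ((a & ~p) -> p): greatest fixpoint, start Z0 = {t0, t1, t2, t5, t6, t7}, keep only states in Sat with some successor in Z. Z1 = {t0, t1, t2, t5, t7}; fixed.
Sat(EG ((a & ~p) -> p)) = {t0, t1, t2, t5, t7}
|Sat(EG ((a & ~p) -> p))| = |{t0, t1, t2, t5, t7}| = 5.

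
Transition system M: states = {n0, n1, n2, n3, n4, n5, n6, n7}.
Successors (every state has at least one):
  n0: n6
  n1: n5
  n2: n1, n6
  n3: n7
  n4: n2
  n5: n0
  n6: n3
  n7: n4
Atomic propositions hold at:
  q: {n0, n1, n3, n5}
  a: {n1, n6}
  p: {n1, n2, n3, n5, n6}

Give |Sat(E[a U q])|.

E[a U q]: least fixpoint, start Z0 = Sat(q) = {n0, n1, n3, n5}, add states in Sat(a) with some successor in Z. Z1 = {n0, n1, n3, n5, n6}; fixed.
Sat(E[a U q]) = {n0, n1, n3, n5, n6}
|Sat(E[a U q])| = |{n0, n1, n3, n5, n6}| = 5.

5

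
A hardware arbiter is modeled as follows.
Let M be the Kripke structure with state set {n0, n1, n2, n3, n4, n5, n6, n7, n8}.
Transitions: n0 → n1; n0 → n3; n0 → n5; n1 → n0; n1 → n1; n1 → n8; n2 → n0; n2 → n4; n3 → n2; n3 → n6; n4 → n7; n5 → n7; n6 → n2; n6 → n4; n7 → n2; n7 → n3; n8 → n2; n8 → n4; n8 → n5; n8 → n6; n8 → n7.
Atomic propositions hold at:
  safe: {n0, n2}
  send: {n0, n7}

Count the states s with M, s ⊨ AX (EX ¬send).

5

Sat(¬send) = {n1, n2, n3, n4, n5, n6, n8}
Sat(EX ¬send) = {s : some successor in {n1, n2, n3, n4, n5, n6, n8}} = {n0, n1, n2, n3, n6, n7, n8}
Sat(AX (EX ¬send)) = {s : every successor in {n0, n1, n2, n3, n6, n7, n8}} = {n1, n3, n4, n5, n7}
|Sat(AX (EX ¬send))| = |{n1, n3, n4, n5, n7}| = 5.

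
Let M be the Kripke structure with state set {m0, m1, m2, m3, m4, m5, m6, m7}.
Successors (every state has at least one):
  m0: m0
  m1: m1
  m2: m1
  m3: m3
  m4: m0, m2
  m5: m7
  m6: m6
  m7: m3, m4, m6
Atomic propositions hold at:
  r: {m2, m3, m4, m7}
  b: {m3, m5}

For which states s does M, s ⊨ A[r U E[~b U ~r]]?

{m0, m1, m2, m4, m5, m6, m7}

Sat(~b) = {m0, m1, m2, m4, m6, m7}
Sat(~r) = {m0, m1, m5, m6}
E[~b U ~r]: least fixpoint, start Z0 = Sat(~r) = {m0, m1, m5, m6}, add states in Sat(~b) with some successor in Z. Z1 = {m0, m1, m2, m4, m5, m6, m7}; fixed.
Sat(E[~b U ~r]) = {m0, m1, m2, m4, m5, m6, m7}
A[r U E[~b U ~r]]: least fixpoint, start Z0 = Sat(E[~b U ~r]) = {m0, m1, m2, m4, m5, m6, m7}, add states in Sat(r) with every successor in Z. Already a fixed point.
Sat(A[r U E[~b U ~r]]) = {m0, m1, m2, m4, m5, m6, m7}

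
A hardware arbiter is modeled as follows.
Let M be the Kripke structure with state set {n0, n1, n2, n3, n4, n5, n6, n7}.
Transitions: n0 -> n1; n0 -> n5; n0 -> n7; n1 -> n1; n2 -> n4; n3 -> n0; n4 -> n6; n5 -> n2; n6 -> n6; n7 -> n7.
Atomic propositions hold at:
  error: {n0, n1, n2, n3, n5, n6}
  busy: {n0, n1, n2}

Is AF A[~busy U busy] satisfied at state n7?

Sat(~busy) = {n3, n4, n5, n6, n7}
A[~busy U busy]: least fixpoint, start Z0 = Sat(busy) = {n0, n1, n2}, add states in Sat(~busy) with every successor in Z. Z1 = {n0, n1, n2, n3, n5}; fixed.
Sat(A[~busy U busy]) = {n0, n1, n2, n3, n5}
AF A[~busy U busy]: least fixpoint, start Z0 = {n0, n1, n2, n3, n5}, add states with every successor in Z. Already a fixed point.
Sat(AF A[~busy U busy]) = {n0, n1, n2, n3, n5}
n7 ∉ Sat(AF A[~busy U busy]) = {n0, n1, n2, n3, n5}, so the formula does not hold at n7.

No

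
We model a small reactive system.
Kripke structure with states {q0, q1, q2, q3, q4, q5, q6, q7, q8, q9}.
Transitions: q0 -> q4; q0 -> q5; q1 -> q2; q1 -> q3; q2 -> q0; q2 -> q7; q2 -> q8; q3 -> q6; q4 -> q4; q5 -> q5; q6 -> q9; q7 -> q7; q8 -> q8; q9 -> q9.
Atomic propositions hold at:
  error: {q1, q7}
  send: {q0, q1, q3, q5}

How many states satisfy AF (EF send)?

5

EF send: least fixpoint, start Z0 = {q0, q1, q3, q5}, add states with some successor in Z. Z1 = {q0, q1, q2, q3, q5}; fixed.
Sat(EF send) = {q0, q1, q2, q3, q5}
AF (EF send): least fixpoint, start Z0 = {q0, q1, q2, q3, q5}, add states with every successor in Z. Already a fixed point.
Sat(AF (EF send)) = {q0, q1, q2, q3, q5}
|Sat(AF (EF send))| = |{q0, q1, q2, q3, q5}| = 5.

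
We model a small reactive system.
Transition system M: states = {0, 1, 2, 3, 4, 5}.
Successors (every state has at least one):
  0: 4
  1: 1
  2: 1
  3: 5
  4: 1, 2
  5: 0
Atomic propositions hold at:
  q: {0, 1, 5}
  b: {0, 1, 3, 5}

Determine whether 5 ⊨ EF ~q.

Sat(~q) = {2, 3, 4}
EF ~q: least fixpoint, start Z0 = {2, 3, 4}, add states with some successor in Z. Z1 = {0, 2, 3, 4}; Z2 = {0, 2, 3, 4, 5}; fixed.
Sat(EF ~q) = {0, 2, 3, 4, 5}
5 ∈ Sat(EF ~q) = {0, 2, 3, 4, 5}, so the formula holds at 5.

Yes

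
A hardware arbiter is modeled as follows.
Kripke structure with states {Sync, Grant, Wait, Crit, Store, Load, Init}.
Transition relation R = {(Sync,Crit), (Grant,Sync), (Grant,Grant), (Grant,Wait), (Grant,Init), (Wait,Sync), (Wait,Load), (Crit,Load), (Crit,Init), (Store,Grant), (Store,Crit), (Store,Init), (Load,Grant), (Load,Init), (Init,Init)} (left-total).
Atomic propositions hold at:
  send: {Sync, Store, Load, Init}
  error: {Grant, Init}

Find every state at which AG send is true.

{Init}

AG send: greatest fixpoint, start Z0 = {Sync, Store, Load, Init}, keep only states in Sat with every successor in Z. Z1 = {Init}; fixed.
Sat(AG send) = {Init}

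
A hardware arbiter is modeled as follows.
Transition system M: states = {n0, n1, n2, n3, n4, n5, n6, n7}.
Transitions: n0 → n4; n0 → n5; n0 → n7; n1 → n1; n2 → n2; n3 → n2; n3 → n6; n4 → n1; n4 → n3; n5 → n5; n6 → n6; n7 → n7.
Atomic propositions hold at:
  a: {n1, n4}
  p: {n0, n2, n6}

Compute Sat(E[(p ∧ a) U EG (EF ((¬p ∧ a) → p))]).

{n0, n2, n3, n4, n5, n6, n7}

Sat(p ∧ a) = ∅
Sat(¬p) = {n1, n3, n4, n5, n7}
Sat(¬p ∧ a) = {n1, n4}
Sat((¬p ∧ a) → p) = {n0, n2, n3, n5, n6, n7}
EF ((¬p ∧ a) → p): least fixpoint, start Z0 = {n0, n2, n3, n5, n6, n7}, add states with some successor in Z. Z1 = {n0, n2, n3, n4, n5, n6, n7}; fixed.
Sat(EF ((¬p ∧ a) → p)) = {n0, n2, n3, n4, n5, n6, n7}
EG (EF ((¬p ∧ a) → p)): greatest fixpoint, start Z0 = {n0, n2, n3, n4, n5, n6, n7}, keep only states in Sat with some successor in Z. Already a fixed point.
Sat(EG (EF ((¬p ∧ a) → p))) = {n0, n2, n3, n4, n5, n6, n7}
E[(p ∧ a) U EG (EF ((¬p ∧ a) → p))]: least fixpoint, start Z0 = Sat(EG (EF ((¬p ∧ a) → p))) = {n0, n2, n3, n4, n5, n6, n7}, add states in Sat(p ∧ a) with some successor in Z. Already a fixed point.
Sat(E[(p ∧ a) U EG (EF ((¬p ∧ a) → p))]) = {n0, n2, n3, n4, n5, n6, n7}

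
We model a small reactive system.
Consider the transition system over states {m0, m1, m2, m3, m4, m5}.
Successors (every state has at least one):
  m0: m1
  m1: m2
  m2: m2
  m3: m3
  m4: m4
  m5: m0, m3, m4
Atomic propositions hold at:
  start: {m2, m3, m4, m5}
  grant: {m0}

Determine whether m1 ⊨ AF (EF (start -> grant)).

Sat(start -> grant) = {m0, m1}
EF (start -> grant): least fixpoint, start Z0 = {m0, m1}, add states with some successor in Z. Z1 = {m0, m1, m5}; fixed.
Sat(EF (start -> grant)) = {m0, m1, m5}
AF (EF (start -> grant)): least fixpoint, start Z0 = {m0, m1, m5}, add states with every successor in Z. Already a fixed point.
Sat(AF (EF (start -> grant))) = {m0, m1, m5}
m1 ∈ Sat(AF (EF (start -> grant))) = {m0, m1, m5}, so the formula holds at m1.

Yes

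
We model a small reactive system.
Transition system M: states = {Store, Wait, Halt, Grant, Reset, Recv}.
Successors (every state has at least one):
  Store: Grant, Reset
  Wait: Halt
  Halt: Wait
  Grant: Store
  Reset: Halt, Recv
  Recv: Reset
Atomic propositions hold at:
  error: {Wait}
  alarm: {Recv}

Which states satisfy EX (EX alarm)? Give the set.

Sat(EX alarm) = {s : some successor in {Recv}} = {Reset}
Sat(EX (EX alarm)) = {s : some successor in {Reset}} = {Store, Recv}

{Store, Recv}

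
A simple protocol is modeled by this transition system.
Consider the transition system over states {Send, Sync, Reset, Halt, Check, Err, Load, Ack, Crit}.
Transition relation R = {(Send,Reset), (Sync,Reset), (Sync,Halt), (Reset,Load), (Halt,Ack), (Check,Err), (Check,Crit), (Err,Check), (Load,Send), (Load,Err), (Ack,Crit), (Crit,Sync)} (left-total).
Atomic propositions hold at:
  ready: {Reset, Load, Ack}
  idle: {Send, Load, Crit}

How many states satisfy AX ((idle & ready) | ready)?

Sat(idle & ready) = {Load}
Sat((idle & ready) | ready) = {Reset, Load, Ack}
Sat(AX ((idle & ready) | ready)) = {s : every successor in {Reset, Load, Ack}} = {Send, Reset, Halt}
|Sat(AX ((idle & ready) | ready))| = |{Send, Reset, Halt}| = 3.

3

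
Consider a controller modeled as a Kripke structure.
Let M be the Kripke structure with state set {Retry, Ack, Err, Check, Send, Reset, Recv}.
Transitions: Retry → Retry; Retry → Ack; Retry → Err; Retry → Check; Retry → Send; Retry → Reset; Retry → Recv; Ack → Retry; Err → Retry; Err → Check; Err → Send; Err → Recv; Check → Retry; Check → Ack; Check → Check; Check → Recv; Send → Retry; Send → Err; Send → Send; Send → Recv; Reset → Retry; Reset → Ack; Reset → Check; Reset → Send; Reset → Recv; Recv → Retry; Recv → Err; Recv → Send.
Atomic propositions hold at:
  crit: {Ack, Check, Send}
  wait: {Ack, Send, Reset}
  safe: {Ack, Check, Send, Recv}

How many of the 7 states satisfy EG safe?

3

EG safe: greatest fixpoint, start Z0 = {Ack, Check, Send, Recv}, keep only states in Sat with some successor in Z. Z1 = {Check, Send, Recv}; fixed.
Sat(EG safe) = {Check, Send, Recv}
|Sat(EG safe)| = |{Check, Send, Recv}| = 3.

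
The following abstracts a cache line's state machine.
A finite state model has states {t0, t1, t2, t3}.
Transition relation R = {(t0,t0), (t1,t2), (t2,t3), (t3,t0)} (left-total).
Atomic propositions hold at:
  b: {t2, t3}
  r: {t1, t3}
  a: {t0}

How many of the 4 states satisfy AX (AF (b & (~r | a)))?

1

Sat(~r) = {t0, t2}
Sat(~r | a) = {t0, t2}
Sat(b & (~r | a)) = {t2}
AF (b & (~r | a)): least fixpoint, start Z0 = {t2}, add states with every successor in Z. Z1 = {t1, t2}; fixed.
Sat(AF (b & (~r | a))) = {t1, t2}
Sat(AX (AF (b & (~r | a)))) = {s : every successor in {t1, t2}} = {t1}
|Sat(AX (AF (b & (~r | a))))| = |{t1}| = 1.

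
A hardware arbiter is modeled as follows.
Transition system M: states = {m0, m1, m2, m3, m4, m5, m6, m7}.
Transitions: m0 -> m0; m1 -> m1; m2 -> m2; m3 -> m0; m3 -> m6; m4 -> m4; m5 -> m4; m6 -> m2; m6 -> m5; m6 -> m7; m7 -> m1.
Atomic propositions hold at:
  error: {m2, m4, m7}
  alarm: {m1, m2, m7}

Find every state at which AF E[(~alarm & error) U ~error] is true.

{m0, m1, m3, m5, m6, m7}

Sat(~alarm) = {m0, m3, m4, m5, m6}
Sat(~alarm & error) = {m4}
Sat(~error) = {m0, m1, m3, m5, m6}
E[(~alarm & error) U ~error]: least fixpoint, start Z0 = Sat(~error) = {m0, m1, m3, m5, m6}, add states in Sat(~alarm & error) with some successor in Z. Already a fixed point.
Sat(E[(~alarm & error) U ~error]) = {m0, m1, m3, m5, m6}
AF E[(~alarm & error) U ~error]: least fixpoint, start Z0 = {m0, m1, m3, m5, m6}, add states with every successor in Z. Z1 = {m0, m1, m3, m5, m6, m7}; fixed.
Sat(AF E[(~alarm & error) U ~error]) = {m0, m1, m3, m5, m6, m7}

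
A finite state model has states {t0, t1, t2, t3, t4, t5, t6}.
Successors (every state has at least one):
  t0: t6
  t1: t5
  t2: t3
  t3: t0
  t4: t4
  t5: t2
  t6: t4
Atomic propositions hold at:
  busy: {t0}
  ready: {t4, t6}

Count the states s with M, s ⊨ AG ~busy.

Sat(~busy) = {t1, t2, t3, t4, t5, t6}
AG ~busy: greatest fixpoint, start Z0 = {t1, t2, t3, t4, t5, t6}, keep only states in Sat with every successor in Z. Z1 = {t1, t2, t4, t5, t6}; Z2 = {t1, t4, t5, t6}; Z3 = {t1, t4, t6}; Z4 = {t4, t6}; fixed.
Sat(AG ~busy) = {t4, t6}
|Sat(AG ~busy)| = |{t4, t6}| = 2.

2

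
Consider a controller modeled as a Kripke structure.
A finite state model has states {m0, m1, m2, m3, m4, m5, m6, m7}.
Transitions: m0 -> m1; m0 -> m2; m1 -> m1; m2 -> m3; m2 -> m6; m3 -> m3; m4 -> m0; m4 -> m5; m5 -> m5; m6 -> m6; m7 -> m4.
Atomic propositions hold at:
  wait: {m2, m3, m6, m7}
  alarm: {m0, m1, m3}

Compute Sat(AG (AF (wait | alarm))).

Sat(wait | alarm) = {m0, m1, m2, m3, m6, m7}
AF (wait | alarm): least fixpoint, start Z0 = {m0, m1, m2, m3, m6, m7}, add states with every successor in Z. Already a fixed point.
Sat(AF (wait | alarm)) = {m0, m1, m2, m3, m6, m7}
AG (AF (wait | alarm)): greatest fixpoint, start Z0 = {m0, m1, m2, m3, m6, m7}, keep only states in Sat with every successor in Z. Z1 = {m0, m1, m2, m3, m6}; fixed.
Sat(AG (AF (wait | alarm))) = {m0, m1, m2, m3, m6}

{m0, m1, m2, m3, m6}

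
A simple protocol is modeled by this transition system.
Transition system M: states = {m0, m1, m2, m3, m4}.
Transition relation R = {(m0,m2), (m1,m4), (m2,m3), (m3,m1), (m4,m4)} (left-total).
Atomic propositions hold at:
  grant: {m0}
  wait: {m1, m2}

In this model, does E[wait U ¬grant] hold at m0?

Sat(¬grant) = {m1, m2, m3, m4}
E[wait U ¬grant]: least fixpoint, start Z0 = Sat(¬grant) = {m1, m2, m3, m4}, add states in Sat(wait) with some successor in Z. Already a fixed point.
Sat(E[wait U ¬grant]) = {m1, m2, m3, m4}
m0 ∉ Sat(E[wait U ¬grant]) = {m1, m2, m3, m4}, so the formula does not hold at m0.

No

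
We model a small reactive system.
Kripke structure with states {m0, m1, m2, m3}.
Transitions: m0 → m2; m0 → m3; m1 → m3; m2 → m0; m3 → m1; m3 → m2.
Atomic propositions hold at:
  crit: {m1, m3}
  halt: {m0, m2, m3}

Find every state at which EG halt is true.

{m0, m2, m3}

EG halt: greatest fixpoint, start Z0 = {m0, m2, m3}, keep only states in Sat with some successor in Z. Already a fixed point.
Sat(EG halt) = {m0, m2, m3}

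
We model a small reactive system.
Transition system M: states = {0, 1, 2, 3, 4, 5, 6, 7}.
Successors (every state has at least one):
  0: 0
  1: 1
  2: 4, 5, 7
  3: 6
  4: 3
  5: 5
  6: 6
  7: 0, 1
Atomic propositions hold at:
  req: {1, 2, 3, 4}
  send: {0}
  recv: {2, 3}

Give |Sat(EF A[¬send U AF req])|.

5

Sat(¬send) = {1, 2, 3, 4, 5, 6, 7}
AF req: least fixpoint, start Z0 = {1, 2, 3, 4}, add states with every successor in Z. Already a fixed point.
Sat(AF req) = {1, 2, 3, 4}
A[¬send U AF req]: least fixpoint, start Z0 = Sat(AF req) = {1, 2, 3, 4}, add states in Sat(¬send) with every successor in Z. Already a fixed point.
Sat(A[¬send U AF req]) = {1, 2, 3, 4}
EF A[¬send U AF req]: least fixpoint, start Z0 = {1, 2, 3, 4}, add states with some successor in Z. Z1 = {1, 2, 3, 4, 7}; fixed.
Sat(EF A[¬send U AF req]) = {1, 2, 3, 4, 7}
|Sat(EF A[¬send U AF req])| = |{1, 2, 3, 4, 7}| = 5.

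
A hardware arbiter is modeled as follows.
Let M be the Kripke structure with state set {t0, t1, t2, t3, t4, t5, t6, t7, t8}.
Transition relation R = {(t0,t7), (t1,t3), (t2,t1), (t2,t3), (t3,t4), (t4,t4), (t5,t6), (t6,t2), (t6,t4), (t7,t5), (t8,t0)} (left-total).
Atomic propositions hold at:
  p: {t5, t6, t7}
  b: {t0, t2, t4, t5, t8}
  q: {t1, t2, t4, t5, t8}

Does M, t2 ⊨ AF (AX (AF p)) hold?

No

AF p: least fixpoint, start Z0 = {t5, t6, t7}, add states with every successor in Z. Z1 = {t0, t5, t6, t7}; Z2 = {t0, t5, t6, t7, t8}; fixed.
Sat(AF p) = {t0, t5, t6, t7, t8}
Sat(AX (AF p)) = {s : every successor in {t0, t5, t6, t7, t8}} = {t0, t5, t7, t8}
AF (AX (AF p)): least fixpoint, start Z0 = {t0, t5, t7, t8}, add states with every successor in Z. Already a fixed point.
Sat(AF (AX (AF p))) = {t0, t5, t7, t8}
t2 ∉ Sat(AF (AX (AF p))) = {t0, t5, t7, t8}, so the formula does not hold at t2.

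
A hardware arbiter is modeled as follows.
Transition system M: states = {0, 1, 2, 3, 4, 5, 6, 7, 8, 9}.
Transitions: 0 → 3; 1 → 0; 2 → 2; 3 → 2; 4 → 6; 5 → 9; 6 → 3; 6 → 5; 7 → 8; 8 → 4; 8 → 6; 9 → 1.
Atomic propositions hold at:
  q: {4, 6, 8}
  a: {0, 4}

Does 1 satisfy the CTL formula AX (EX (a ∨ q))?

Sat(a ∨ q) = {0, 4, 6, 8}
Sat(EX (a ∨ q)) = {s : some successor in {0, 4, 6, 8}} = {1, 4, 7, 8}
Sat(AX (EX (a ∨ q))) = {s : every successor in {1, 4, 7, 8}} = {7, 9}
1 ∉ Sat(AX (EX (a ∨ q))) = {7, 9}, so the formula does not hold at 1.

No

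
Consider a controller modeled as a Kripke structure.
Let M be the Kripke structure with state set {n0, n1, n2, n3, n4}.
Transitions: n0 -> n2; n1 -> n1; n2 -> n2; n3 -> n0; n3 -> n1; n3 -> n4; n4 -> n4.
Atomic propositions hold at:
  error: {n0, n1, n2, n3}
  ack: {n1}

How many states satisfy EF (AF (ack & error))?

Sat(ack & error) = {n1}
AF (ack & error): least fixpoint, start Z0 = {n1}, add states with every successor in Z. Already a fixed point.
Sat(AF (ack & error)) = {n1}
EF (AF (ack & error)): least fixpoint, start Z0 = {n1}, add states with some successor in Z. Z1 = {n1, n3}; fixed.
Sat(EF (AF (ack & error))) = {n1, n3}
|Sat(EF (AF (ack & error)))| = |{n1, n3}| = 2.

2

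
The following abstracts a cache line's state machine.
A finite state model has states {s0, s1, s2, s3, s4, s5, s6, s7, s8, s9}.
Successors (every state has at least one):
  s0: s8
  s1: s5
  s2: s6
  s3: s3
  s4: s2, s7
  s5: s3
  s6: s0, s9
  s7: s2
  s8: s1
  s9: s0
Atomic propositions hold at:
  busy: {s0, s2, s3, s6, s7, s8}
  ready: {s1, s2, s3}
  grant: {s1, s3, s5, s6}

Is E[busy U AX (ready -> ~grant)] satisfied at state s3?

Sat(~grant) = {s0, s2, s4, s7, s8, s9}
Sat(ready -> ~grant) = {s0, s2, s4, s5, s6, s7, s8, s9}
Sat(AX (ready -> ~grant)) = {s : every successor in {s0, s2, s4, s5, s6, s7, s8, s9}} = {s0, s1, s2, s4, s6, s7, s9}
E[busy U AX (ready -> ~grant)]: least fixpoint, start Z0 = Sat(AX (ready -> ~grant)) = {s0, s1, s2, s4, s6, s7, s9}, add states in Sat(busy) with some successor in Z. Z1 = {s0, s1, s2, s4, s6, s7, s8, s9}; fixed.
Sat(E[busy U AX (ready -> ~grant)]) = {s0, s1, s2, s4, s6, s7, s8, s9}
s3 ∉ Sat(E[busy U AX (ready -> ~grant)]) = {s0, s1, s2, s4, s6, s7, s8, s9}, so the formula does not hold at s3.

No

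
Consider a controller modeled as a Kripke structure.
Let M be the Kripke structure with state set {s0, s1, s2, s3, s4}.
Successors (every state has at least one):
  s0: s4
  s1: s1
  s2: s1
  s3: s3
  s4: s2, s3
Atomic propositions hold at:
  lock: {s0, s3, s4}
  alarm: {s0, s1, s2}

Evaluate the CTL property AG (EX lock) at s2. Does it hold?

Sat(EX lock) = {s : some successor in {s0, s3, s4}} = {s0, s3, s4}
AG (EX lock): greatest fixpoint, start Z0 = {s0, s3, s4}, keep only states in Sat with every successor in Z. Z1 = {s0, s3}; Z2 = {s3}; fixed.
Sat(AG (EX lock)) = {s3}
s2 ∉ Sat(AG (EX lock)) = {s3}, so the formula does not hold at s2.

No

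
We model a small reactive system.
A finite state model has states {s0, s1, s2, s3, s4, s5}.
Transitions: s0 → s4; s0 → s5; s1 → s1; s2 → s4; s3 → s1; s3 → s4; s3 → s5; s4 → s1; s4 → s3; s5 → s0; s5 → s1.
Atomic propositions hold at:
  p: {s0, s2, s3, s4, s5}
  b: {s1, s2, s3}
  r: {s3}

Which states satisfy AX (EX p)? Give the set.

{s0, s2}

Sat(EX p) = {s : some successor in {s0, s2, s3, s4, s5}} = {s0, s2, s3, s4, s5}
Sat(AX (EX p)) = {s : every successor in {s0, s2, s3, s4, s5}} = {s0, s2}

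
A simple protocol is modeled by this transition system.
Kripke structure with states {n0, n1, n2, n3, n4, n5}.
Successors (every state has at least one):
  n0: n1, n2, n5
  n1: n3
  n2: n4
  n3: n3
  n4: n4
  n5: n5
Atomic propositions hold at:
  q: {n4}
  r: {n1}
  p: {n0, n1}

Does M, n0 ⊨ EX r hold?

Sat(EX r) = {s : some successor in {n1}} = {n0}
n0 ∈ Sat(EX r) = {n0}, so the formula holds at n0.

Yes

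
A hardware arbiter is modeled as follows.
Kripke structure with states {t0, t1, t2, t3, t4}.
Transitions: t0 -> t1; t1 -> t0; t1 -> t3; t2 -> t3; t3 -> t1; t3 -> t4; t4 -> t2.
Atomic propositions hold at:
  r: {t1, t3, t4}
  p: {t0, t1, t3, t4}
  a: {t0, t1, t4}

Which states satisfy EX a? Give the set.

Sat(EX a) = {s : some successor in {t0, t1, t4}} = {t0, t1, t3}

{t0, t1, t3}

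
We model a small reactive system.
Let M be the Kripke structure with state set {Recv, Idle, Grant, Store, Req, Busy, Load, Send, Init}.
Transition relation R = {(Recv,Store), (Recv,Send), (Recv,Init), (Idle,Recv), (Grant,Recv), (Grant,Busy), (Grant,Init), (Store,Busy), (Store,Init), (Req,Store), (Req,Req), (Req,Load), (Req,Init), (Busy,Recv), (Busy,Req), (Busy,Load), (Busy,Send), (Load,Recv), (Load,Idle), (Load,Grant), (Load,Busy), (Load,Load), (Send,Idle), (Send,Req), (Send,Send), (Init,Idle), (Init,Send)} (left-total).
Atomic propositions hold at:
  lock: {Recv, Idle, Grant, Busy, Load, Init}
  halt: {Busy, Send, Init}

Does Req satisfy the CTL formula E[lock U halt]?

E[lock U halt]: least fixpoint, start Z0 = Sat(halt) = {Busy, Send, Init}, add states in Sat(lock) with some successor in Z. Z1 = {Recv, Grant, Busy, Load, Send, Init}; Z2 = {Recv, Idle, Grant, Busy, Load, Send, Init}; fixed.
Sat(E[lock U halt]) = {Recv, Idle, Grant, Busy, Load, Send, Init}
Req ∉ Sat(E[lock U halt]) = {Recv, Idle, Grant, Busy, Load, Send, Init}, so the formula does not hold at Req.

No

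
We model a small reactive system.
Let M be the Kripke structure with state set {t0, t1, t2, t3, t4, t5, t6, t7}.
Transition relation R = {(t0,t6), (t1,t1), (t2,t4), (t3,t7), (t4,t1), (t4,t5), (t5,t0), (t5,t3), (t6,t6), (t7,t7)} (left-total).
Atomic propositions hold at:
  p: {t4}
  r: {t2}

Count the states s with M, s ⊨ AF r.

1

AF r: least fixpoint, start Z0 = {t2}, add states with every successor in Z. Already a fixed point.
Sat(AF r) = {t2}
|Sat(AF r)| = |{t2}| = 1.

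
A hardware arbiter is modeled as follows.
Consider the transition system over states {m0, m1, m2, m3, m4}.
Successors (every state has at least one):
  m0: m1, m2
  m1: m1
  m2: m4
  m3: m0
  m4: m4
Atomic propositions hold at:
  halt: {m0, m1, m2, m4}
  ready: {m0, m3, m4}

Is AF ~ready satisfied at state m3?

Sat(~ready) = {m1, m2}
AF ~ready: least fixpoint, start Z0 = {m1, m2}, add states with every successor in Z. Z1 = {m0, m1, m2}; Z2 = {m0, m1, m2, m3}; fixed.
Sat(AF ~ready) = {m0, m1, m2, m3}
m3 ∈ Sat(AF ~ready) = {m0, m1, m2, m3}, so the formula holds at m3.

Yes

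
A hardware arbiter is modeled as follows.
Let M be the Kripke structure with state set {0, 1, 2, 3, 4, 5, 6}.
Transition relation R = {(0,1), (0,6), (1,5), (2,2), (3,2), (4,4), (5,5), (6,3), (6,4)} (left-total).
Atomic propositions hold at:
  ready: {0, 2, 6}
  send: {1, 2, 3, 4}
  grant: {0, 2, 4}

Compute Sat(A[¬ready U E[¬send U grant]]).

{0, 2, 3, 4, 6}

Sat(¬ready) = {1, 3, 4, 5}
Sat(¬send) = {0, 5, 6}
E[¬send U grant]: least fixpoint, start Z0 = Sat(grant) = {0, 2, 4}, add states in Sat(¬send) with some successor in Z. Z1 = {0, 2, 4, 6}; fixed.
Sat(E[¬send U grant]) = {0, 2, 4, 6}
A[¬ready U E[¬send U grant]]: least fixpoint, start Z0 = Sat(E[¬send U grant]) = {0, 2, 4, 6}, add states in Sat(¬ready) with every successor in Z. Z1 = {0, 2, 3, 4, 6}; fixed.
Sat(A[¬ready U E[¬send U grant]]) = {0, 2, 3, 4, 6}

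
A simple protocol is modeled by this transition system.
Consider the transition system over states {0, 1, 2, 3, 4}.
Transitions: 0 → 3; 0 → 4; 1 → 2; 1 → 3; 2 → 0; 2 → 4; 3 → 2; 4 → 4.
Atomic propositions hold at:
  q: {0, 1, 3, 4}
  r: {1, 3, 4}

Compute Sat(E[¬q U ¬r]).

Sat(¬q) = {2}
Sat(¬r) = {0, 2}
E[¬q U ¬r]: least fixpoint, start Z0 = Sat(¬r) = {0, 2}, add states in Sat(¬q) with some successor in Z. Already a fixed point.
Sat(E[¬q U ¬r]) = {0, 2}

{0, 2}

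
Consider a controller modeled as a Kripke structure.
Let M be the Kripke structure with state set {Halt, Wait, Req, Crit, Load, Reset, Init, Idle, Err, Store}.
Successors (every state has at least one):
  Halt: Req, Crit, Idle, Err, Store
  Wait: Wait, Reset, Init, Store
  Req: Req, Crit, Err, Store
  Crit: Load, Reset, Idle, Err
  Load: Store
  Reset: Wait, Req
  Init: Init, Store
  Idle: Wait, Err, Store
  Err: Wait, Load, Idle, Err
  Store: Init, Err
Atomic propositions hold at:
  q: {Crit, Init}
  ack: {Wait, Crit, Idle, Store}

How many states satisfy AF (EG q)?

1

EG q: greatest fixpoint, start Z0 = {Crit, Init}, keep only states in Sat with some successor in Z. Z1 = {Init}; fixed.
Sat(EG q) = {Init}
AF (EG q): least fixpoint, start Z0 = {Init}, add states with every successor in Z. Already a fixed point.
Sat(AF (EG q)) = {Init}
|Sat(AF (EG q))| = |{Init}| = 1.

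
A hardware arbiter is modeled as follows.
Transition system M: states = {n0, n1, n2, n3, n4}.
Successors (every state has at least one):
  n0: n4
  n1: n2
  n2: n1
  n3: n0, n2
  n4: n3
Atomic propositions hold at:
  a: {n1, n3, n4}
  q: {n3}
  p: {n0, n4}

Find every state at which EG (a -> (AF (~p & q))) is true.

{n0, n3, n4}

Sat(~p) = {n1, n2, n3}
Sat(~p & q) = {n3}
AF (~p & q): least fixpoint, start Z0 = {n3}, add states with every successor in Z. Z1 = {n3, n4}; Z2 = {n0, n3, n4}; fixed.
Sat(AF (~p & q)) = {n0, n3, n4}
Sat(a -> (AF (~p & q))) = {n0, n2, n3, n4}
EG (a -> (AF (~p & q))): greatest fixpoint, start Z0 = {n0, n2, n3, n4}, keep only states in Sat with some successor in Z. Z1 = {n0, n3, n4}; fixed.
Sat(EG (a -> (AF (~p & q)))) = {n0, n3, n4}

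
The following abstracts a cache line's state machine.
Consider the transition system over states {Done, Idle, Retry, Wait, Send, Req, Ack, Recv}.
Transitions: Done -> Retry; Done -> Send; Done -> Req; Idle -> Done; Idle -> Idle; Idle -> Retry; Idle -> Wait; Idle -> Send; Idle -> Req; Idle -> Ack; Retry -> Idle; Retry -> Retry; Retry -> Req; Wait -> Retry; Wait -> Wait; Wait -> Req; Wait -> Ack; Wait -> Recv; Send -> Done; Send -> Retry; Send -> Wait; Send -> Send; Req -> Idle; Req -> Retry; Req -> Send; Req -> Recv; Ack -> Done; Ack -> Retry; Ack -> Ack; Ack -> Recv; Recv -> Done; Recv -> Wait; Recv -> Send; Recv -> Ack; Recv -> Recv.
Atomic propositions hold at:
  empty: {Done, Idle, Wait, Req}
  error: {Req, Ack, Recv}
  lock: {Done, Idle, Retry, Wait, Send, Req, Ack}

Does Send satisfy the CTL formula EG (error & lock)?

No

Sat(error & lock) = {Req, Ack}
EG (error & lock): greatest fixpoint, start Z0 = {Req, Ack}, keep only states in Sat with some successor in Z. Z1 = {Ack}; fixed.
Sat(EG (error & lock)) = {Ack}
Send ∉ Sat(EG (error & lock)) = {Ack}, so the formula does not hold at Send.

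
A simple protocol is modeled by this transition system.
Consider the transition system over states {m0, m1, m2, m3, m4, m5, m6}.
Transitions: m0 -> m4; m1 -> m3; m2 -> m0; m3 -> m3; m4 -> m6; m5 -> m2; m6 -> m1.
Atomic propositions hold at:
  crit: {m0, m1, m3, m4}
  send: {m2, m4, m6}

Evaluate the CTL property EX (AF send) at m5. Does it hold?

Yes

AF send: least fixpoint, start Z0 = {m2, m4, m6}, add states with every successor in Z. Z1 = {m0, m2, m4, m5, m6}; fixed.
Sat(AF send) = {m0, m2, m4, m5, m6}
Sat(EX (AF send)) = {s : some successor in {m0, m2, m4, m5, m6}} = {m0, m2, m4, m5}
m5 ∈ Sat(EX (AF send)) = {m0, m2, m4, m5}, so the formula holds at m5.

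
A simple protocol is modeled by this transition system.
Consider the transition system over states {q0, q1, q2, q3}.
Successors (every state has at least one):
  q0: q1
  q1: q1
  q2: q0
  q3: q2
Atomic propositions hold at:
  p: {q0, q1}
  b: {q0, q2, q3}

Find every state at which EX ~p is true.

{q3}

Sat(~p) = {q2, q3}
Sat(EX ~p) = {s : some successor in {q2, q3}} = {q3}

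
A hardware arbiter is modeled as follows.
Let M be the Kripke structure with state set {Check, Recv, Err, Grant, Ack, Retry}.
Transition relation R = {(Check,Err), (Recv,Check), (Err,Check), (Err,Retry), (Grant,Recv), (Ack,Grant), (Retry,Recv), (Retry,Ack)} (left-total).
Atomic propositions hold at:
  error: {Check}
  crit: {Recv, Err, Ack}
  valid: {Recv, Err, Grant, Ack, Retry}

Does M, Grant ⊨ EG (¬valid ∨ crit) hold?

No

Sat(¬valid) = {Check}
Sat(¬valid ∨ crit) = {Check, Recv, Err, Ack}
EG (¬valid ∨ crit): greatest fixpoint, start Z0 = {Check, Recv, Err, Ack}, keep only states in Sat with some successor in Z. Z1 = {Check, Recv, Err}; fixed.
Sat(EG (¬valid ∨ crit)) = {Check, Recv, Err}
Grant ∉ Sat(EG (¬valid ∨ crit)) = {Check, Recv, Err}, so the formula does not hold at Grant.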